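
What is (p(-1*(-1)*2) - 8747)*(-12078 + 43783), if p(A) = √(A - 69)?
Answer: -277323635 + 31705*I*√67 ≈ -2.7732e+8 + 2.5952e+5*I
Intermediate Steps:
p(A) = √(-69 + A)
(p(-1*(-1)*2) - 8747)*(-12078 + 43783) = (√(-69 - 1*(-1)*2) - 8747)*(-12078 + 43783) = (√(-69 + 1*2) - 8747)*31705 = (√(-69 + 2) - 8747)*31705 = (√(-67) - 8747)*31705 = (I*√67 - 8747)*31705 = (-8747 + I*√67)*31705 = -277323635 + 31705*I*√67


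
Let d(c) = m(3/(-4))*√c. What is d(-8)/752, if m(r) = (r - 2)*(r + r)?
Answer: 33*I*√2/3008 ≈ 0.015515*I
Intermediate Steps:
m(r) = 2*r*(-2 + r) (m(r) = (-2 + r)*(2*r) = 2*r*(-2 + r))
d(c) = 33*√c/8 (d(c) = (2*(3/(-4))*(-2 + 3/(-4)))*√c = (2*(3*(-¼))*(-2 + 3*(-¼)))*√c = (2*(-¾)*(-2 - ¾))*√c = (2*(-¾)*(-11/4))*√c = 33*√c/8)
d(-8)/752 = (33*√(-8)/8)/752 = (33*(2*I*√2)/8)*(1/752) = (33*I*√2/4)*(1/752) = 33*I*√2/3008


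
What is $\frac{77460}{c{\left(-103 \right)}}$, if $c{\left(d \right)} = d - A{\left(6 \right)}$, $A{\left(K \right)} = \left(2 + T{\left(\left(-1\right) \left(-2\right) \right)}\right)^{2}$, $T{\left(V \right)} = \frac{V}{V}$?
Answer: $- \frac{19365}{28} \approx -691.61$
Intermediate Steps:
$T{\left(V \right)} = 1$
$A{\left(K \right)} = 9$ ($A{\left(K \right)} = \left(2 + 1\right)^{2} = 3^{2} = 9$)
$c{\left(d \right)} = -9 + d$ ($c{\left(d \right)} = d - 9 = -9 + d$)
$\frac{77460}{c{\left(-103 \right)}} = \frac{77460}{-9 - 103} = \frac{77460}{-112} = 77460 \left(- \frac{1}{112}\right) = - \frac{19365}{28}$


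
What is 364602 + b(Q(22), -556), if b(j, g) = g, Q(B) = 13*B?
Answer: 364046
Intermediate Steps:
364602 + b(Q(22), -556) = 364602 - 556 = 364046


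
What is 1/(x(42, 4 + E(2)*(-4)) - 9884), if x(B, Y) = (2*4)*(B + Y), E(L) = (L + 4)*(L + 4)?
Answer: -1/10668 ≈ -9.3738e-5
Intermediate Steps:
E(L) = (4 + L)² (E(L) = (4 + L)*(4 + L) = (4 + L)²)
x(B, Y) = 8*B + 8*Y (x(B, Y) = 8*(B + Y) = 8*B + 8*Y)
1/(x(42, 4 + E(2)*(-4)) - 9884) = 1/((8*42 + 8*(4 + (4 + 2)²*(-4))) - 9884) = 1/((336 + 8*(4 + 6²*(-4))) - 9884) = 1/((336 + 8*(4 + 36*(-4))) - 9884) = 1/((336 + 8*(4 - 144)) - 9884) = 1/((336 + 8*(-140)) - 9884) = 1/((336 - 1120) - 9884) = 1/(-784 - 9884) = 1/(-10668) = -1/10668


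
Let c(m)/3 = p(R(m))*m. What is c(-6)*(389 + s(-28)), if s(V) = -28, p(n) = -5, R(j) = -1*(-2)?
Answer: 32490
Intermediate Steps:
R(j) = 2
c(m) = -15*m (c(m) = 3*(-5*m) = -15*m)
c(-6)*(389 + s(-28)) = (-15*(-6))*(389 - 28) = 90*361 = 32490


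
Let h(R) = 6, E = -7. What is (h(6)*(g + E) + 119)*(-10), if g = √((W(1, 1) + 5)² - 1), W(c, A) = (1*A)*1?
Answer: -770 - 60*√35 ≈ -1125.0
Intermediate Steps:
W(c, A) = A (W(c, A) = A*1 = A)
g = √35 (g = √((1 + 5)² - 1) = √(6² - 1) = √(36 - 1) = √35 ≈ 5.9161)
(h(6)*(g + E) + 119)*(-10) = (6*(√35 - 7) + 119)*(-10) = (6*(-7 + √35) + 119)*(-10) = ((-42 + 6*√35) + 119)*(-10) = (77 + 6*√35)*(-10) = -770 - 60*√35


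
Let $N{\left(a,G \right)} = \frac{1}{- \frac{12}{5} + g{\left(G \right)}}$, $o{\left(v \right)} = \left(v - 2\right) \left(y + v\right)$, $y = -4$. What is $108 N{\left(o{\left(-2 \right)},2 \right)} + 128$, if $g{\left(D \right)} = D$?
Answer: $-142$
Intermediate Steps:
$o{\left(v \right)} = \left(-4 + v\right) \left(-2 + v\right)$ ($o{\left(v \right)} = \left(v - 2\right) \left(-4 + v\right) = \left(-2 + v\right) \left(-4 + v\right) = \left(-4 + v\right) \left(-2 + v\right)$)
$N{\left(a,G \right)} = \frac{1}{- \frac{12}{5} + G}$
$108 N{\left(o{\left(-2 \right)},2 \right)} + 128 = 108 \frac{5}{-12 + 5 \cdot 2} + 128 = 108 \frac{5}{-12 + 10} + 128 = 108 \frac{5}{-2} + 128 = 108 \cdot 5 \left(- \frac{1}{2}\right) + 128 = 108 \left(- \frac{5}{2}\right) + 128 = -270 + 128 = -142$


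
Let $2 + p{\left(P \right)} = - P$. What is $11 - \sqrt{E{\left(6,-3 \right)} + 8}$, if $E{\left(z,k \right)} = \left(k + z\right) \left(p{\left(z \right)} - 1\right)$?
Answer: $11 - i \sqrt{19} \approx 11.0 - 4.3589 i$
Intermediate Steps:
$p{\left(P \right)} = -2 - P$
$E{\left(z,k \right)} = \left(-3 - z\right) \left(k + z\right)$ ($E{\left(z,k \right)} = \left(k + z\right) \left(\left(-2 - z\right) - 1\right) = \left(k + z\right) \left(-3 - z\right) = \left(-3 - z\right) \left(k + z\right)$)
$11 - \sqrt{E{\left(6,-3 \right)} + 8} = 11 - \sqrt{\left(\left(-1\right) \left(-3\right) - 6 - - 3 \left(2 + 6\right) - 6 \left(2 + 6\right)\right) + 8} = 11 - \sqrt{\left(3 - 6 - \left(-3\right) 8 - 6 \cdot 8\right) + 8} = 11 - \sqrt{\left(3 - 6 + 24 - 48\right) + 8} = 11 - \sqrt{-27 + 8} = 11 - \sqrt{-19} = 11 - i \sqrt{19}$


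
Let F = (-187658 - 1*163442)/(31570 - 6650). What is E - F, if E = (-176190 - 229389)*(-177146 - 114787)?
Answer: 147528760199477/1246 ≈ 1.1840e+11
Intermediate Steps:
F = -17555/1246 (F = (-187658 - 163442)/24920 = -351100*1/24920 = -17555/1246 ≈ -14.089)
E = 118401894207 (E = -405579*(-291933) = 118401894207)
E - F = 118401894207 - 1*(-17555/1246) = 118401894207 + 17555/1246 = 147528760199477/1246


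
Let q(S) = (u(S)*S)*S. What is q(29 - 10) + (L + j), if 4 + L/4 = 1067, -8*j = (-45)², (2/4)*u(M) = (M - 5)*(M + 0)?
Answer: 1568407/8 ≈ 1.9605e+5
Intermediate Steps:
u(M) = 2*M*(-5 + M) (u(M) = 2*((M - 5)*(M + 0)) = 2*((-5 + M)*M) = 2*(M*(-5 + M)) = 2*M*(-5 + M))
q(S) = 2*S³*(-5 + S) (q(S) = ((2*S*(-5 + S))*S)*S = (2*S²*(-5 + S))*S = 2*S³*(-5 + S))
j = -2025/8 (j = -⅛*(-45)² = -⅛*2025 = -2025/8 ≈ -253.13)
L = 4252 (L = -16 + 4*1067 = -16 + 4268 = 4252)
q(29 - 10) + (L + j) = 2*(29 - 10)³*(-5 + (29 - 10)) + (4252 - 2025/8) = 2*19³*(-5 + 19) + 31991/8 = 2*6859*14 + 31991/8 = 192052 + 31991/8 = 1568407/8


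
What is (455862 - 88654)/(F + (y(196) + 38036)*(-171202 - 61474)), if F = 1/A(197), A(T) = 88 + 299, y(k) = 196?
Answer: -142109496/3442623837983 ≈ -4.1279e-5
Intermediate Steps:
A(T) = 387
F = 1/387 ≈ 0.0025840
(455862 - 88654)/(F + (y(196) + 38036)*(-171202 - 61474)) = (455862 - 88654)/(1/387 + (196 + 38036)*(-171202 - 61474)) = 367208/(1/387 + 38232*(-232676)) = 367208/(1/387 - 8895668832) = 367208/(-3442623837983/387) = 367208*(-387/3442623837983) = -142109496/3442623837983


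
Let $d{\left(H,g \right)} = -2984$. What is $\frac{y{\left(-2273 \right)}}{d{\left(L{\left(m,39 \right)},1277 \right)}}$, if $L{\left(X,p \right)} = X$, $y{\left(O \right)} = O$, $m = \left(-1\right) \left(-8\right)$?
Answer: $\frac{2273}{2984} \approx 0.76173$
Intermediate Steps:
$m = 8$
$\frac{y{\left(-2273 \right)}}{d{\left(L{\left(m,39 \right)},1277 \right)}} = - \frac{2273}{-2984} = \left(-2273\right) \left(- \frac{1}{2984}\right) = \frac{2273}{2984}$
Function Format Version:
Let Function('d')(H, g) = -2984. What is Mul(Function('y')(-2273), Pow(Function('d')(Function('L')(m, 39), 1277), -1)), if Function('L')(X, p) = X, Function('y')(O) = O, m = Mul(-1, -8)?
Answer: Rational(2273, 2984) ≈ 0.76173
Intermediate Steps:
m = 8
Mul(Function('y')(-2273), Pow(Function('d')(Function('L')(m, 39), 1277), -1)) = Mul(-2273, Pow(-2984, -1)) = Mul(-2273, Rational(-1, 2984)) = Rational(2273, 2984)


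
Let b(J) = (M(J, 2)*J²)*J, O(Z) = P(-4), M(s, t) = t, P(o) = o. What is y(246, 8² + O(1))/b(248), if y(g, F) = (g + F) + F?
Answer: 183/15252992 ≈ 1.1998e-5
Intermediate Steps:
O(Z) = -4
y(g, F) = g + 2*F (y(g, F) = (F + g) + F = g + 2*F)
b(J) = 2*J³ (b(J) = (2*J²)*J = 2*J³)
y(246, 8² + O(1))/b(248) = (246 + 2*(8² - 4))/((2*248³)) = (246 + 2*(64 - 4))/((2*15252992)) = (246 + 2*60)/30505984 = (246 + 120)*(1/30505984) = 366*(1/30505984) = 183/15252992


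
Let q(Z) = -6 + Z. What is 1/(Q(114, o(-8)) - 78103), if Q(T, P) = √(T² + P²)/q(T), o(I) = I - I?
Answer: -18/1405835 ≈ -1.2804e-5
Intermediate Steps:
o(I) = 0
Q(T, P) = √(P² + T²)/(-6 + T) (Q(T, P) = √(T² + P²)/(-6 + T) = √(P² + T²)/(-6 + T))
1/(Q(114, o(-8)) - 78103) = 1/(√(0² + 114²)/(-6 + 114) - 78103) = 1/(√(0 + 12996)/108 - 78103) = 1/(√12996/108 - 78103) = 1/((1/108)*114 - 78103) = 1/(19/18 - 78103) = 1/(-1405835/18) = -18/1405835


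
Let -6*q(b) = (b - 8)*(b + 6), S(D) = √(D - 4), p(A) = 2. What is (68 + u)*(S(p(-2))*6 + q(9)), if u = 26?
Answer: -235 + 564*I*√2 ≈ -235.0 + 797.62*I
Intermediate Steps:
S(D) = √(-4 + D)
q(b) = -(-8 + b)*(6 + b)/6 (q(b) = -(b - 8)*(b + 6)/6 = -(-8 + b)*(6 + b)/6)
(68 + u)*(S(p(-2))*6 + q(9)) = (68 + 26)*(√(-4 + 2)*6 + (8 - ⅙*9² + (⅓)*9)) = 94*(√(-2)*6 + (8 - ⅙*81 + 3)) = 94*((I*√2)*6 + (8 - 27/2 + 3)) = 94*(6*I*√2 - 5/2) = 94*(-5/2 + 6*I*√2) = -235 + 564*I*√2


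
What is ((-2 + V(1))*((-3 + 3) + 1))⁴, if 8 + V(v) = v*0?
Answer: 10000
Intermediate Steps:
V(v) = -8 (V(v) = -8 + v*0 = -8 + 0 = -8)
((-2 + V(1))*((-3 + 3) + 1))⁴ = ((-2 - 8)*((-3 + 3) + 1))⁴ = (-10*(0 + 1))⁴ = (-10*1)⁴ = (-10)⁴ = 10000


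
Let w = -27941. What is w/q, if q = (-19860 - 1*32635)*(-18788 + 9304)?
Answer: -27941/497862580 ≈ -5.6122e-5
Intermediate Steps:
q = 497862580 (q = (-19860 - 32635)*(-9484) = -52495*(-9484) = 497862580)
w/q = -27941/497862580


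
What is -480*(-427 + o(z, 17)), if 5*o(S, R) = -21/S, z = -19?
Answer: 3892224/19 ≈ 2.0485e+5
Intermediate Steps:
o(S, R) = -21/(5*S) (o(S, R) = (-21/S)/5 = -21/(5*S))
-480*(-427 + o(z, 17)) = -480*(-427 - 21/5/(-19)) = -480*(-427 - 21/5*(-1/19)) = -480*(-427 + 21/95) = -480*(-40544/95) = 3892224/19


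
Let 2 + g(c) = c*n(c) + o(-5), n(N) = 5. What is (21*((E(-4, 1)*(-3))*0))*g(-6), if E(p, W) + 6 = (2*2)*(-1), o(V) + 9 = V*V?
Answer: 0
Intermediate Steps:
o(V) = -9 + V² (o(V) = -9 + V*V = -9 + V²)
E(p, W) = -10 (E(p, W) = -6 + (2*2)*(-1) = -6 + 4*(-1) = -6 - 4 = -10)
g(c) = 14 + 5*c (g(c) = -2 + (c*5 + (-9 + (-5)²)) = -2 + (5*c + (-9 + 25)) = -2 + (5*c + 16) = -2 + (16 + 5*c) = 14 + 5*c)
(21*((E(-4, 1)*(-3))*0))*g(-6) = (21*(-10*(-3)*0))*(14 + 5*(-6)) = (21*(30*0))*(14 - 30) = (21*0)*(-16) = 0*(-16) = 0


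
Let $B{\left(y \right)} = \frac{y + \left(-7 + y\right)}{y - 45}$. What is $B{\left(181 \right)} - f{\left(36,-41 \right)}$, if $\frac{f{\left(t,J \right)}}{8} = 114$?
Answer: $- \frac{123677}{136} \approx -909.39$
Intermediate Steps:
$f{\left(t,J \right)} = 912$ ($f{\left(t,J \right)} = 8 \cdot 114 = 912$)
$B{\left(y \right)} = \frac{-7 + 2 y}{-45 + y}$
$B{\left(181 \right)} - f{\left(36,-41 \right)} = \frac{-7 + 2 \cdot 181}{-45 + 181} - 912 = \frac{-7 + 362}{136} - 912 = \frac{1}{136} \cdot 355 - 912 = \frac{355}{136} - 912 = - \frac{123677}{136}$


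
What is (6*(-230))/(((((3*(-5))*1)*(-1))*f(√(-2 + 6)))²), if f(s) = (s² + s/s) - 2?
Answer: -92/135 ≈ -0.68148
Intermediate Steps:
f(s) = -1 + s² (f(s) = (s² + 1) - 2 = (1 + s²) - 2 = -1 + s²)
(6*(-230))/(((((3*(-5))*1)*(-1))*f(√(-2 + 6)))²) = (6*(-230))/(((((3*(-5))*1)*(-1))*(-1 + (√(-2 + 6))²))²) = -1380*1/(225*(-1 + (√4)²)²) = -1380*1/(225*(-1 + 2²)²) = -1380*1/(225*(-1 + 4)²) = -1380/((15*3)²) = -1380/(45²) = -1380/2025 = -1380*1/2025 = -92/135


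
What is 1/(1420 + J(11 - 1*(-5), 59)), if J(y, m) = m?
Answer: 1/1479 ≈ 0.00067613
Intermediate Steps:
1/(1420 + J(11 - 1*(-5), 59)) = 1/(1420 + 59) = 1/1479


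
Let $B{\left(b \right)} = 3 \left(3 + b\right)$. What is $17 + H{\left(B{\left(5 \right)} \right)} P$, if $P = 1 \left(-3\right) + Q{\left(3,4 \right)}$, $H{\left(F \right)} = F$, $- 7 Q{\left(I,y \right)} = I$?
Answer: $- \frac{457}{7} \approx -65.286$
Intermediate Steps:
$B{\left(b \right)} = 9 + 3 b$
$Q{\left(I,y \right)} = - \frac{I}{7}$
$P = - \frac{24}{7}$ ($P = 1 \left(-3\right) - \frac{3}{7} = -3 - \frac{3}{7} = - \frac{24}{7} \approx -3.4286$)
$17 + H{\left(B{\left(5 \right)} \right)} P = 17 + \left(9 + 3 \cdot 5\right) \left(- \frac{24}{7}\right) = 17 + \left(9 + 15\right) \left(- \frac{24}{7}\right) = 17 + 24 \left(- \frac{24}{7}\right) = 17 - \frac{576}{7} = - \frac{457}{7}$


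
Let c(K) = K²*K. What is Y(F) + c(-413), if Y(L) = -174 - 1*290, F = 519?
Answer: -70445461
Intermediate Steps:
Y(L) = -464 (Y(L) = -174 - 290 = -464)
c(K) = K³
Y(F) + c(-413) = -464 + (-413)³ = -464 - 70444997 = -70445461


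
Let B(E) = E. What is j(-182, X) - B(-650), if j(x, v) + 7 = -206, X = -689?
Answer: 437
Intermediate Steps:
j(x, v) = -213 (j(x, v) = -7 - 206 = -213)
j(-182, X) - B(-650) = -213 - 1*(-650) = -213 + 650 = 437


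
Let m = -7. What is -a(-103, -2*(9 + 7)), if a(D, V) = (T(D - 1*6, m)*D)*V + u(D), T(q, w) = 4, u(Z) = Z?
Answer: -13081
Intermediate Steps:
a(D, V) = D + 4*D*V (a(D, V) = (4*D)*V + D = 4*D*V + D = D + 4*D*V)
-a(-103, -2*(9 + 7)) = -(-103)*(1 + 4*(-2*(9 + 7))) = -(-103)*(1 + 4*(-2*16)) = -(-103)*(1 + 4*(-32)) = -(-103)*(1 - 128) = -(-103)*(-127) = -1*13081 = -13081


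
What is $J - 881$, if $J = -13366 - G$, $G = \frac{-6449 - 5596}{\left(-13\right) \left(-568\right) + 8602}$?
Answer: $- \frac{227740497}{15986} \approx -14246.0$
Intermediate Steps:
$G = - \frac{12045}{15986}$ ($G = - \frac{12045}{7384 + 8602} = - \frac{12045}{15986} \approx -0.75347$)
$J = - \frac{213656831}{15986}$ ($J = -13366 - - \frac{12045}{15986} = -13366 + \frac{12045}{15986} = - \frac{213656831}{15986} \approx -13365.0$)
$J - 881 = - \frac{213656831}{15986} - 881 = - \frac{227740497}{15986}$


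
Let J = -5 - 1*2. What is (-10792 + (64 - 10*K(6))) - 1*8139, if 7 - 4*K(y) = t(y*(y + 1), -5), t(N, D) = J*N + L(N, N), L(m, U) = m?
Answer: -39029/2 ≈ -19515.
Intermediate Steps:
J = -7 (J = -5 - 2 = -7)
t(N, D) = -6*N (t(N, D) = -7*N + N = -6*N)
K(y) = 7/4 + 3*y*(1 + y)/2 (K(y) = 7/4 - (-3)*y*(y + 1)/2 = 7/4 - (-3)*y*(1 + y)/2 = 7/4 + 3*y*(1 + y)/2)
(-10792 + (64 - 10*K(6))) - 1*8139 = (-10792 + (64 - 10*(7/4 + (3/2)*6*(1 + 6)))) - 1*8139 = (-10792 + (64 - 10*(7/4 + (3/2)*6*7))) - 8139 = (-10792 + (64 - 10*(7/4 + 63))) - 8139 = (-10792 + (64 - 10*259/4)) - 8139 = (-10792 + (64 - 1295/2)) - 8139 = (-10792 - 1167/2) - 8139 = -22751/2 - 8139 = -39029/2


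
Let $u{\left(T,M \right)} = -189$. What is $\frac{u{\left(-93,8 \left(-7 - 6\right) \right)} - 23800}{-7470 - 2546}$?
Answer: $\frac{23989}{10016} \approx 2.3951$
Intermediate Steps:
$\frac{u{\left(-93,8 \left(-7 - 6\right) \right)} - 23800}{-7470 - 2546} = \frac{-189 - 23800}{-7470 - 2546} = - \frac{23989}{-10016} = \left(-23989\right) \left(- \frac{1}{10016}\right) = \frac{23989}{10016}$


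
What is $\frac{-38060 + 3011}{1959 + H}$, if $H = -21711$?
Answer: $\frac{11683}{6584} \approx 1.7745$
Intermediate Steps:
$\frac{-38060 + 3011}{1959 + H} = \frac{-38060 + 3011}{1959 - 21711} = - \frac{35049}{-19752} = \left(-35049\right) \left(- \frac{1}{19752}\right) = \frac{11683}{6584}$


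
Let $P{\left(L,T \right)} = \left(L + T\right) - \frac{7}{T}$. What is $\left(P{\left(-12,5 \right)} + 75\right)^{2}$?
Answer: $\frac{110889}{25} \approx 4435.6$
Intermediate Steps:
$P{\left(L,T \right)} = L + T - \frac{7}{T}$
$\left(P{\left(-12,5 \right)} + 75\right)^{2} = \left(\left(-12 + 5 - \frac{7}{5}\right) + 75\right)^{2} = \left(- \frac{42}{5} + 75\right)^{2} = \left(\frac{333}{5}\right)^{2} = \frac{110889}{25}$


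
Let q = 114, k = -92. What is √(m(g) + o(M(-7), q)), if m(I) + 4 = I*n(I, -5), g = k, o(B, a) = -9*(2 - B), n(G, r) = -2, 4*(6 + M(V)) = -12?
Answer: 9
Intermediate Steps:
M(V) = -9 (M(V) = -6 + (¼)*(-12) = -6 - 3 = -9)
o(B, a) = -18 + 9*B
g = -92
m(I) = -4 - 2*I (m(I) = -4 + I*(-2) = -4 - 2*I)
√(m(g) + o(M(-7), q)) = √((-4 - 2*(-92)) + (-18 + 9*(-9))) = √((-4 + 184) + (-18 - 81)) = √(180 - 99) = √81 = 9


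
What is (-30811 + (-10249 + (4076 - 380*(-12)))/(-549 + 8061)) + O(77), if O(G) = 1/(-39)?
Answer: -3008902489/97656 ≈ -30811.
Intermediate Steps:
O(G) = -1/39
(-30811 + (-10249 + (4076 - 380*(-12)))/(-549 + 8061)) + O(77) = (-30811 + (-10249 + (4076 - 380*(-12)))/(-549 + 8061)) - 1/39 = (-30811 + (-10249 + (4076 + 4560))/7512) - 1/39 = (-30811 + (-10249 + 8636)*(1/7512)) - 1/39 = (-30811 - 1613*1/7512) - 1/39 = (-30811 - 1613/7512) - 1/39 = -231453845/7512 - 1/39 = -3008902489/97656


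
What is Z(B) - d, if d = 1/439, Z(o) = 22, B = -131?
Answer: 9657/439 ≈ 21.998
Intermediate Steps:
d = 1/439 ≈ 0.0022779
Z(B) - d = 22 - 1*1/439 = 22 - 1/439 = 9657/439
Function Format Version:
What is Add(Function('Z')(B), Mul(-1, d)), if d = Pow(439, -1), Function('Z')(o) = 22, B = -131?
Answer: Rational(9657, 439) ≈ 21.998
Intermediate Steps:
d = Rational(1, 439) ≈ 0.0022779
Add(Function('Z')(B), Mul(-1, d)) = Add(22, Mul(-1, Rational(1, 439))) = Add(22, Rational(-1, 439)) = Rational(9657, 439)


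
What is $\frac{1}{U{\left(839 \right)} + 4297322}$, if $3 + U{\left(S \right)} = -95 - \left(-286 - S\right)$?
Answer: $\frac{1}{4298349} \approx 2.3265 \cdot 10^{-7}$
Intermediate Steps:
$U{\left(S \right)} = 188 + S$ ($U{\left(S \right)} = -3 - \left(-191 - S\right) = -3 + \left(-95 + \left(286 + S\right)\right) = -3 + \left(191 + S\right) = 188 + S$)
$\frac{1}{U{\left(839 \right)} + 4297322} = \frac{1}{\left(188 + 839\right) + 4297322} = \frac{1}{1027 + 4297322} = \frac{1}{4298349}$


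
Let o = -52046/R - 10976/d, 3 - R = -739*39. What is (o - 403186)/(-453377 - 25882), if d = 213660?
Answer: 103460286154451/122980572005940 ≈ 0.84127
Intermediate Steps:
R = 28824 (R = 3 - (-739)*39 = 3 - 1*(-28821) = 3 + 28821 = 28824)
o = -476521691/256605660 (o = -52046/28824 - 10976/213660 = -52046*1/28824 - 10976*1/213660 = -26023/14412 - 2744/53415 = -476521691/256605660 ≈ -1.8570)
(o - 403186)/(-453377 - 25882) = (-476521691/256605660 - 403186)/(-453377 - 25882) = -103460286154451/256605660/(-479259) = -103460286154451/256605660*(-1/479259) = 103460286154451/122980572005940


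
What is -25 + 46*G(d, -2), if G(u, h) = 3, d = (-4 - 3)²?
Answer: 113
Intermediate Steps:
d = 49 (d = (-7)² = 49)
-25 + 46*G(d, -2) = -25 + 46*3 = -25 + 138 = 113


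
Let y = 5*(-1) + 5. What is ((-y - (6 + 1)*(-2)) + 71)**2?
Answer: 7225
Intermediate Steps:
y = 0 (y = -5 + 5 = 0)
((-y - (6 + 1)*(-2)) + 71)**2 = ((-1*0 - (6 + 1)*(-2)) + 71)**2 = ((0 - 7*(-2)) + 71)**2 = ((0 - 1*(-14)) + 71)**2 = ((0 + 14) + 71)**2 = (14 + 71)**2 = 85**2 = 7225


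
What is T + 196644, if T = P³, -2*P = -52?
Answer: 214220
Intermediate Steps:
P = 26 (P = -½*(-52) = 26)
T = 17576 (T = 26³ = 17576)
T + 196644 = 17576 + 196644 = 214220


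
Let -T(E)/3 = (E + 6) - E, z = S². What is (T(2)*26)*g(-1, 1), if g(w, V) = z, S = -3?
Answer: -4212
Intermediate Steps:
z = 9 (z = (-3)² = 9)
g(w, V) = 9
T(E) = -18 (T(E) = -3*((E + 6) - E) = -3*((6 + E) - E) = -3*6 = -18)
(T(2)*26)*g(-1, 1) = -18*26*9 = -468*9 = -4212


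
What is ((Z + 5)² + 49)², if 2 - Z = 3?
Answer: 4225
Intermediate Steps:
Z = -1 (Z = 2 - 1*3 = 2 - 3 = -1)
((Z + 5)² + 49)² = ((-1 + 5)² + 49)² = (4² + 49)² = (16 + 49)² = 65² = 4225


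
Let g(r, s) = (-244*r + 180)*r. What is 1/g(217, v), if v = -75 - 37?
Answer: -1/11450656 ≈ -8.7331e-8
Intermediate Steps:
v = -112
g(r, s) = r*(180 - 244*r) (g(r, s) = (180 - 244*r)*r = r*(180 - 244*r))
1/g(217, v) = 1/(4*217*(45 - 61*217)) = 1/(4*217*(45 - 13237)) = 1/(4*217*(-13192)) = 1/(-11450656) = -1/11450656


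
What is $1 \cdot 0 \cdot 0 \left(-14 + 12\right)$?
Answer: $0$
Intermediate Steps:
$1 \cdot 0 \cdot 0 \left(-14 + 12\right) = 0 \cdot 0 \left(-2\right) = 0 \left(-2\right) = 0$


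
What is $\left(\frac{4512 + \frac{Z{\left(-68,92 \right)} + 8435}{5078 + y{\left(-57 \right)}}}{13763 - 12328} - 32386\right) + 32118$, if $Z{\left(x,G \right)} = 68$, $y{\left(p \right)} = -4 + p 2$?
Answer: $- \frac{269304111}{1016800} \approx -264.85$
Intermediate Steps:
$y{\left(p \right)} = -4 + 2 p$
$\left(\frac{4512 + \frac{Z{\left(-68,92 \right)} + 8435}{5078 + y{\left(-57 \right)}}}{13763 - 12328} - 32386\right) + 32118 = \left(\frac{4512 + \frac{68 + 8435}{5078 + \left(-4 + 2 \left(-57\right)\right)}}{13763 - 12328} - 32386\right) + 32118 = \left(\frac{4512 + \frac{8503}{5078 - 118}}{1435} - 32386\right) + 32118 = \left(\left(4512 + \frac{8503}{5078 - 118}\right) \frac{1}{1435} - 32386\right) + 32118 = \left(\left(4512 + \frac{8503}{4960}\right) \frac{1}{1435} - 32386\right) + 32118 = \left(\frac{22388023}{4960} \cdot \frac{1}{1435} - 32386\right) + 32118 = \left(\frac{3198289}{1016800} - 32386\right) + 32118 = - \frac{32926886511}{1016800} + 32118 = - \frac{269304111}{1016800}$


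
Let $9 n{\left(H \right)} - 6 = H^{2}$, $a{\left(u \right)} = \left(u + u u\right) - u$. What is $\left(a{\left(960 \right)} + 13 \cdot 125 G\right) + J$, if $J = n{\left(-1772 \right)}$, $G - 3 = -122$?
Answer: $\frac{9694015}{9} \approx 1.0771 \cdot 10^{6}$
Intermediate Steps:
$G = -119$ ($G = 3 - 122 = -119$)
$a{\left(u \right)} = u^{2}$ ($a{\left(u \right)} = \left(u + u^{2}\right) - u = u^{2}$)
$n{\left(H \right)} = \frac{2}{3} + \frac{H^{2}}{9}$
$J = \frac{3139990}{9}$ ($J = \frac{2}{3} + \frac{\left(-1772\right)^{2}}{9} = \frac{2}{3} + \frac{1}{9} \cdot 3139984 = \frac{2}{3} + \frac{3139984}{9} = \frac{3139990}{9} \approx 3.4889 \cdot 10^{5}$)
$\left(a{\left(960 \right)} + 13 \cdot 125 G\right) + J = \left(960^{2} + 13 \cdot 125 \left(-119\right)\right) + \frac{3139990}{9} = \left(921600 + 1625 \left(-119\right)\right) + \frac{3139990}{9} = \left(921600 - 193375\right) + \frac{3139990}{9} = 728225 + \frac{3139990}{9} = \frac{9694015}{9}$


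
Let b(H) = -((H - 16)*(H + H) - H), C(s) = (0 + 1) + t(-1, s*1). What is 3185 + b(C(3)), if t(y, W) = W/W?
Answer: 3243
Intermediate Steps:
t(y, W) = 1
C(s) = 2 (C(s) = (0 + 1) + 1 = 1 + 1 = 2)
b(H) = H - 2*H*(-16 + H) (b(H) = -((-16 + H)*(2*H) - H) = -(2*H*(-16 + H) - H) = -(-H + 2*H*(-16 + H)) = H - 2*H*(-16 + H))
3185 + b(C(3)) = 3185 + 2*(33 - 2*2) = 3185 + 2*(33 - 4) = 3185 + 2*29 = 3185 + 58 = 3243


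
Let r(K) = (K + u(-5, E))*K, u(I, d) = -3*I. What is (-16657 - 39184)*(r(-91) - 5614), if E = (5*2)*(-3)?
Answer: -72704982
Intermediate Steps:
E = -30 (E = 10*(-3) = -30)
r(K) = K*(15 + K) (r(K) = (K - 3*(-5))*K = (K + 15)*K = (15 + K)*K = K*(15 + K))
(-16657 - 39184)*(r(-91) - 5614) = (-16657 - 39184)*(-91*(15 - 91) - 5614) = -55841*(-91*(-76) - 5614) = -55841*(6916 - 5614) = -55841*1302 = -72704982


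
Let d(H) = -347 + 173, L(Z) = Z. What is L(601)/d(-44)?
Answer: -601/174 ≈ -3.4540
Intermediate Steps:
d(H) = -174
L(601)/d(-44) = 601/(-174) = 601*(-1/174) = -601/174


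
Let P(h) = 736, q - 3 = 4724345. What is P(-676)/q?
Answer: 184/1181087 ≈ 0.00015579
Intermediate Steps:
q = 4724348 (q = 3 + 4724345 = 4724348)
P(-676)/q = 736/4724348 = 736*(1/4724348) = 184/1181087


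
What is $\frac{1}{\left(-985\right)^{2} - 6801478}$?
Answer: $- \frac{1}{5831253} \approx -1.7149 \cdot 10^{-7}$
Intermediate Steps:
$\frac{1}{\left(-985\right)^{2} - 6801478} = \frac{1}{970225 - 6801478} = \frac{1}{-5831253} = - \frac{1}{5831253}$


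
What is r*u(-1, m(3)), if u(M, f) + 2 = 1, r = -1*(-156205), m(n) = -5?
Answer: -156205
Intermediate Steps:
r = 156205
u(M, f) = -1 (u(M, f) = -2 + 1 = -1)
r*u(-1, m(3)) = 156205*(-1) = -156205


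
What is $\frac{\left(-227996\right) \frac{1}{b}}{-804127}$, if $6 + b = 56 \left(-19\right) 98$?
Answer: $- \frac{113998}{41926377653} \approx -2.719 \cdot 10^{-6}$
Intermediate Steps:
$b = -104278$ ($b = -6 + 56 \left(-19\right) 98 = -6 - 104272 = -104278$)
$\frac{\left(-227996\right) \frac{1}{b}}{-804127} = \frac{\left(-227996\right) \frac{1}{-104278}}{-804127} = \left(-227996\right) \left(- \frac{1}{104278}\right) \left(- \frac{1}{804127}\right) = \frac{113998}{52139} \left(- \frac{1}{804127}\right) = - \frac{113998}{41926377653}$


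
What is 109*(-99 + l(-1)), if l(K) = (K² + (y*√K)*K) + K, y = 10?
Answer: -10791 - 1090*I ≈ -10791.0 - 1090.0*I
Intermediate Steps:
l(K) = K + K² + 10*K^(3/2) (l(K) = (K² + (10*√K)*K) + K = (K² + 10*K^(3/2)) + K = K + K² + 10*K^(3/2))
109*(-99 + l(-1)) = 109*(-99 + (-1 + (-1)² + 10*(-1)^(3/2))) = 109*(-99 + (-1 + 1 + 10*(-I))) = 109*(-99 + (-1 + 1 - 10*I)) = 109*(-99 - 10*I) = -10791 - 1090*I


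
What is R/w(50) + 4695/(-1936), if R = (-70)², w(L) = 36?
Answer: 2329345/17424 ≈ 133.69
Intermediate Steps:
R = 4900
R/w(50) + 4695/(-1936) = 4900/36 + 4695/(-1936) = 4900*(1/36) + 4695*(-1/1936) = 1225/9 - 4695/1936 = 2329345/17424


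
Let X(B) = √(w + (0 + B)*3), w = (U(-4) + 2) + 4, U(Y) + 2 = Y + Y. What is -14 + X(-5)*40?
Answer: -14 + 40*I*√19 ≈ -14.0 + 174.36*I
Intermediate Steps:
U(Y) = -2 + 2*Y (U(Y) = -2 + (Y + Y) = -2 + 2*Y)
w = -4 (w = ((-2 + 2*(-4)) + 2) + 4 = ((-2 - 8) + 2) + 4 = (-10 + 2) + 4 = -8 + 4 = -4)
X(B) = √(-4 + 3*B) (X(B) = √(-4 + (0 + B)*3) = √(-4 + B*3) = √(-4 + 3*B))
-14 + X(-5)*40 = -14 + √(-4 + 3*(-5))*40 = -14 + √(-4 - 15)*40 = -14 + √(-19)*40 = -14 + (I*√19)*40 = -14 + 40*I*√19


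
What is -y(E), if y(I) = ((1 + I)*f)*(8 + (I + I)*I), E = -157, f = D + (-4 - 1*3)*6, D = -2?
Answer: -338436384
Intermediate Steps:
f = -44 (f = -2 + (-4 - 1*3)*6 = -2 + (-4 - 3)*6 = -2 - 7*6 = -2 - 42 = -44)
y(I) = (-44 - 44*I)*(8 + 2*I²) (y(I) = ((1 + I)*(-44))*(8 + (I + I)*I) = (-44 - 44*I)*(8 + (2*I)*I) = (-44 - 44*I)*(8 + 2*I²))
-y(E) = -(-352 - 352*(-157) - 88*(-157)² - 88*(-157)³) = -(-352 + 55264 - 88*24649 - 88*(-3869893)) = -(-352 + 55264 - 2169112 + 340550584) = -1*338436384 = -338436384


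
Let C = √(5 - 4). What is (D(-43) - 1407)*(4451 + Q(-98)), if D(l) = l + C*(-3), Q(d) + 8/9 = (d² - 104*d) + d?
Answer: -315784849/9 ≈ -3.5087e+7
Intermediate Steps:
Q(d) = -8/9 + d² - 103*d (Q(d) = -8/9 + ((d² - 104*d) + d) = -8/9 + (d² - 103*d) = -8/9 + d² - 103*d)
C = 1 (C = √1 = 1)
D(l) = -3 + l (D(l) = l + 1*(-3) = l - 3 = -3 + l)
(D(-43) - 1407)*(4451 + Q(-98)) = ((-3 - 43) - 1407)*(4451 + (-8/9 + (-98)² - 103*(-98))) = (-46 - 1407)*(4451 + (-8/9 + 9604 + 10094)) = -1453*(4451 + 177274/9) = -1453*217333/9 = -315784849/9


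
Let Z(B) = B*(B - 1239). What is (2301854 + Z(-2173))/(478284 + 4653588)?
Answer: 539785/285104 ≈ 1.8933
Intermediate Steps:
Z(B) = B*(-1239 + B)
(2301854 + Z(-2173))/(478284 + 4653588) = (2301854 - 2173*(-1239 - 2173))/(478284 + 4653588) = (2301854 - 2173*(-3412))/5131872 = (2301854 + 7414276)*(1/5131872) = 9716130*(1/5131872) = 539785/285104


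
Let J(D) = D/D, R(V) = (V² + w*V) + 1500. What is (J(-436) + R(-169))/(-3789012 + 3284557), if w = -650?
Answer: -139912/504455 ≈ -0.27735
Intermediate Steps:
R(V) = 1500 + V² - 650*V (R(V) = (V² - 650*V) + 1500 = 1500 + V² - 650*V)
J(D) = 1
(J(-436) + R(-169))/(-3789012 + 3284557) = (1 + (1500 + (-169)² - 650*(-169)))/(-3789012 + 3284557) = (1 + (1500 + 28561 + 109850))/(-504455) = (1 + 139911)*(-1/504455) = 139912*(-1/504455) = -139912/504455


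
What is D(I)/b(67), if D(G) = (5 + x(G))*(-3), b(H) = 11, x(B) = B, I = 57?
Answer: -186/11 ≈ -16.909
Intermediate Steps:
D(G) = -15 - 3*G (D(G) = (5 + G)*(-3) = -15 - 3*G)
D(I)/b(67) = (-15 - 3*57)/11 = (-15 - 171)*(1/11) = -186*1/11 = -186/11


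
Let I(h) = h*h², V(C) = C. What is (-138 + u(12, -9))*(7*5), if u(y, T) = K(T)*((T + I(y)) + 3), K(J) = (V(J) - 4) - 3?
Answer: -969150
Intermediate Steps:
I(h) = h³
K(J) = -7 + J (K(J) = (J - 4) - 3 = (-4 + J) - 3 = -7 + J)
u(y, T) = (-7 + T)*(3 + T + y³) (u(y, T) = (-7 + T)*((T + y³) + 3) = (-7 + T)*(3 + T + y³))
(-138 + u(12, -9))*(7*5) = (-138 + (-7 - 9)*(3 - 9 + 12³))*(7*5) = (-138 - 16*(3 - 9 + 1728))*35 = (-138 - 16*1722)*35 = (-138 - 27552)*35 = -27690*35 = -969150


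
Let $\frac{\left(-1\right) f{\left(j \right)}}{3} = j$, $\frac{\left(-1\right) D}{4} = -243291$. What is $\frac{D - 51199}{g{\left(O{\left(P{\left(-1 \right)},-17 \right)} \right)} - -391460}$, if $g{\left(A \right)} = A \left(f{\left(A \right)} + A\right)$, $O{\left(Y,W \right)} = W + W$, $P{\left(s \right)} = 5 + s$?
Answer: $\frac{921965}{389148} \approx 2.3692$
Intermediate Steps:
$D = 973164$ ($D = \left(-4\right) \left(-243291\right) = 973164$)
$f{\left(j \right)} = - 3 j$
$O{\left(Y,W \right)} = 2 W$
$g{\left(A \right)} = - 2 A^{2}$ ($g{\left(A \right)} = A \left(- 3 A + A\right) = A \left(- 2 A\right) = - 2 A^{2}$)
$\frac{D - 51199}{g{\left(O{\left(P{\left(-1 \right)},-17 \right)} \right)} - -391460} = \frac{973164 - 51199}{- 2 \left(2 \left(-17\right)\right)^{2} - -391460} = \frac{921965}{- 2 \left(-34\right)^{2} + 391460} = \frac{921965}{\left(-2\right) 1156 + 391460} = \frac{921965}{-2312 + 391460} = \frac{921965}{389148}$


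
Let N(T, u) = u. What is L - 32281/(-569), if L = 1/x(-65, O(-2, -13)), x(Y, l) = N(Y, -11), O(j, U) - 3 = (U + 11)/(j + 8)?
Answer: 354522/6259 ≈ 56.642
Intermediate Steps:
O(j, U) = 3 + (11 + U)/(8 + j) (O(j, U) = 3 + (U + 11)/(j + 8) = 3 + (11 + U)/(8 + j))
x(Y, l) = -11
L = -1/11 (L = 1/(-11) = -1/11 ≈ -0.090909)
L - 32281/(-569) = -1/11 - 32281/(-569) = -1/11 - 32281*(-1/569) = -1/11 + 32281/569 = 354522/6259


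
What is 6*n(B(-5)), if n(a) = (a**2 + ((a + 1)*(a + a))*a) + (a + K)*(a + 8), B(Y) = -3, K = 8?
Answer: -12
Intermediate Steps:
n(a) = a**2 + (8 + a)**2 + 2*a**2*(1 + a) (n(a) = (a**2 + ((a + 1)*(a + a))*a) + (a + 8)*(a + 8) = (a**2 + ((1 + a)*(2*a))*a) + (8 + a)*(8 + a) = (a**2 + (2*a*(1 + a))*a) + (8 + a)**2 = (a**2 + 2*a**2*(1 + a)) + (8 + a)**2 = a**2 + (8 + a)**2 + 2*a**2*(1 + a))
6*n(B(-5)) = 6*(64 + 2*(-3)**3 + 4*(-3)**2 + 16*(-3)) = 6*(64 + 2*(-27) + 4*9 - 48) = 6*(64 - 54 + 36 - 48) = 6*(-2) = -12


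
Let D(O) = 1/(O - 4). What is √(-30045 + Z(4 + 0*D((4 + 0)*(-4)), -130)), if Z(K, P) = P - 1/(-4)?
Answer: 3*I*√13411/2 ≈ 173.71*I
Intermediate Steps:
D(O) = 1/(-4 + O)
Z(K, P) = ¼ + P (Z(K, P) = P - 1*(-¼) = P + ¼ = ¼ + P)
√(-30045 + Z(4 + 0*D((4 + 0)*(-4)), -130)) = √(-30045 + (¼ - 130)) = √(-30045 - 519/4) = √(-120699/4) = 3*I*√13411/2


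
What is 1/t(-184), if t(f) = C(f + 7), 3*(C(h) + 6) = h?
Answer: -1/65 ≈ -0.015385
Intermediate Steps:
C(h) = -6 + h/3
t(f) = -11/3 + f/3 (t(f) = -6 + (f + 7)/3 = -6 + (7 + f)/3 = -6 + (7/3 + f/3) = -11/3 + f/3)
1/t(-184) = 1/(-11/3 + (⅓)*(-184)) = 1/(-11/3 - 184/3) = 1/(-65) = -1/65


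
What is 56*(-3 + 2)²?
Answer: 56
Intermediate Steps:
56*(-3 + 2)² = 56*(-1)² = 56*1 = 56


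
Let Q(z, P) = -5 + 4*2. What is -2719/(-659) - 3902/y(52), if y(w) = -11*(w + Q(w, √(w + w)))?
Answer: 4216413/398695 ≈ 10.576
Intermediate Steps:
Q(z, P) = 3 (Q(z, P) = -5 + 8 = 3)
y(w) = -33 - 11*w (y(w) = -11*(w + 3) = -11*(3 + w) = -33 - 11*w)
-2719/(-659) - 3902/y(52) = -2719/(-659) - 3902/(-33 - 11*52) = -2719*(-1/659) - 3902/(-33 - 572) = 2719/659 - 3902/(-605) = 2719/659 - 3902*(-1/605) = 2719/659 + 3902/605 = 4216413/398695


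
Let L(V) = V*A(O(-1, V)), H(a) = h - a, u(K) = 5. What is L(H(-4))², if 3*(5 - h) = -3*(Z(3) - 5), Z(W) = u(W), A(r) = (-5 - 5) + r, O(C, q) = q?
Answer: 81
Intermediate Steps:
A(r) = -10 + r
Z(W) = 5
h = 5 (h = 5 - (-1)*(5 - 5) = 5 - (-1)*0 = 5 - ⅓*0 = 5 + 0 = 5)
H(a) = 5 - a
L(V) = V*(-10 + V)
L(H(-4))² = ((5 - 1*(-4))*(-10 + (5 - 1*(-4))))² = ((5 + 4)*(-10 + (5 + 4)))² = (9*(-10 + 9))² = (9*(-1))² = (-9)² = 81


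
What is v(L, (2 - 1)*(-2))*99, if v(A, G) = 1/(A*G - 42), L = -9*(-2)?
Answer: -33/26 ≈ -1.2692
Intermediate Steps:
L = 18
v(A, G) = 1/(-42 + A*G)
v(L, (2 - 1)*(-2))*99 = 99/(-42 + 18*((2 - 1)*(-2))) = 99/(-42 + 18*(1*(-2))) = 99/(-42 + 18*(-2)) = 99/(-42 - 36) = 99/(-78) = -1/78*99 = -33/26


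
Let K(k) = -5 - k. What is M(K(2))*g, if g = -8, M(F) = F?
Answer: 56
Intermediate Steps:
M(K(2))*g = (-5 - 1*2)*(-8) = (-5 - 2)*(-8) = -7*(-8) = 56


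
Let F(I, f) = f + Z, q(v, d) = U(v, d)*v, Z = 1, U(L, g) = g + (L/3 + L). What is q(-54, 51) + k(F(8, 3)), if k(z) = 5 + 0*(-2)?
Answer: 1139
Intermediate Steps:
U(L, g) = g + 4*L/3 (U(L, g) = g + (L*(1/3) + L) = g + (L/3 + L) = g + 4*L/3)
q(v, d) = v*(d + 4*v/3) (q(v, d) = (d + 4*v/3)*v = v*(d + 4*v/3))
F(I, f) = 1 + f (F(I, f) = f + 1 = 1 + f)
k(z) = 5 (k(z) = 5 + 0 = 5)
q(-54, 51) + k(F(8, 3)) = (1/3)*(-54)*(3*51 + 4*(-54)) + 5 = (1/3)*(-54)*(153 - 216) + 5 = (1/3)*(-54)*(-63) + 5 = 1134 + 5 = 1139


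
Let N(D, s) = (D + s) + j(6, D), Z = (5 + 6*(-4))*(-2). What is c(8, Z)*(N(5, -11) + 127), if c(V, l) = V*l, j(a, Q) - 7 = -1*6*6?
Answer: 27968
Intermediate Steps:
j(a, Q) = -29 (j(a, Q) = 7 - 1*6*6 = 7 - 6*6 = 7 - 36 = -29)
Z = 38 (Z = (5 - 24)*(-2) = -19*(-2) = 38)
N(D, s) = -29 + D + s (N(D, s) = (D + s) - 29 = -29 + D + s)
c(8, Z)*(N(5, -11) + 127) = (8*38)*((-29 + 5 - 11) + 127) = 304*(-35 + 127) = 304*92 = 27968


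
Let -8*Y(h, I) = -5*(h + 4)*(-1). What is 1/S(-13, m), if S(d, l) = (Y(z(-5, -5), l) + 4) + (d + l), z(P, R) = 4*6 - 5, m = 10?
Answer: -8/107 ≈ -0.074766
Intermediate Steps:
z(P, R) = 19 (z(P, R) = 24 - 5 = 19)
Y(h, I) = -5/2 - 5*h/8 (Y(h, I) = -(-5*(h + 4))*(-1)/8 = -(-5*(4 + h))*(-1)/8 = -(-20 - 5*h)*(-1)/8 = -(20 + 5*h)/8 = -5/2 - 5*h/8)
S(d, l) = -83/8 + d + l (S(d, l) = ((-5/2 - 5/8*19) + 4) + (d + l) = ((-5/2 - 95/8) + 4) + (d + l) = (-115/8 + 4) + (d + l) = -83/8 + (d + l) = -83/8 + d + l)
1/S(-13, m) = 1/(-83/8 - 13 + 10) = 1/(-107/8) = -8/107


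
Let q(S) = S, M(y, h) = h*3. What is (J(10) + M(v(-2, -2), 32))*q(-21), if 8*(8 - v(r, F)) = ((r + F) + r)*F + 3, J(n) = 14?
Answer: -2310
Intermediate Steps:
v(r, F) = 61/8 - F*(F + 2*r)/8 (v(r, F) = 8 - (((r + F) + r)*F + 3)/8 = 8 - (((F + r) + r)*F + 3)/8 = 8 - ((F + 2*r)*F + 3)/8 = 8 - (F*(F + 2*r) + 3)/8 = 8 - (3 + F*(F + 2*r))/8 = 8 + (-3/8 - F*(F + 2*r)/8) = 61/8 - F*(F + 2*r)/8)
M(y, h) = 3*h
(J(10) + M(v(-2, -2), 32))*q(-21) = (14 + 3*32)*(-21) = (14 + 96)*(-21) = 110*(-21) = -2310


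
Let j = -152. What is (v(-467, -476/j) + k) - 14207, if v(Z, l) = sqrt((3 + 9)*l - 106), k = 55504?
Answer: 41297 + 10*I*sqrt(247)/19 ≈ 41297.0 + 8.2717*I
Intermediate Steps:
v(Z, l) = sqrt(-106 + 12*l) (v(Z, l) = sqrt(12*l - 106) = sqrt(-106 + 12*l))
(v(-467, -476/j) + k) - 14207 = (sqrt(-106 + 12*(-476/(-152))) + 55504) - 14207 = (sqrt(-106 + 12*(-476*(-1/152))) + 55504) - 14207 = (sqrt(-106 + 12*(119/38)) + 55504) - 14207 = (sqrt(-106 + 714/19) + 55504) - 14207 = (sqrt(-1300/19) + 55504) - 14207 = (10*I*sqrt(247)/19 + 55504) - 14207 = (55504 + 10*I*sqrt(247)/19) - 14207 = 41297 + 10*I*sqrt(247)/19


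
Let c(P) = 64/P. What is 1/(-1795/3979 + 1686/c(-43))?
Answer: -127328/144292211 ≈ -0.00088243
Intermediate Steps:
1/(-1795/3979 + 1686/c(-43)) = 1/(-1795/3979 + 1686/((64/(-43)))) = 1/(-1795*1/3979 + 1686/((64*(-1/43)))) = 1/(-1795/3979 + 1686/(-64/43)) = 1/(-1795/3979 + 1686*(-43/64)) = 1/(-1795/3979 - 36249/32) = 1/(-144292211/127328) = -127328/144292211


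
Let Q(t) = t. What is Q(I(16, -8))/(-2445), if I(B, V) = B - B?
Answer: 0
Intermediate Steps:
I(B, V) = 0
Q(I(16, -8))/(-2445) = 0/(-2445) = 0*(-1/2445) = 0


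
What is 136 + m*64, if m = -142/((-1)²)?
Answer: -8952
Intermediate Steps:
m = -142 (m = -142/1 = -142*1 = -142)
136 + m*64 = 136 - 142*64 = 136 - 9088 = -8952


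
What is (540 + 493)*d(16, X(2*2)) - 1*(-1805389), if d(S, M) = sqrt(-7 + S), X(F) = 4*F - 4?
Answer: 1808488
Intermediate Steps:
X(F) = -4 + 4*F
(540 + 493)*d(16, X(2*2)) - 1*(-1805389) = (540 + 493)*sqrt(-7 + 16) - 1*(-1805389) = 1033*sqrt(9) + 1805389 = 1033*3 + 1805389 = 3099 + 1805389 = 1808488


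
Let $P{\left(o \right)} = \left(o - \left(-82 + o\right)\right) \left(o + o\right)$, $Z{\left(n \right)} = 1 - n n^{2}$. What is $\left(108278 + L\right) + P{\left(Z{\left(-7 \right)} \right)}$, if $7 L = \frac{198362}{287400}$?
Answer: $\frac{165665793781}{1005900} \approx 1.6469 \cdot 10^{5}$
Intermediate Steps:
$Z{\left(n \right)} = 1 - n^{3}$
$L = \frac{99181}{1005900}$ ($L = \frac{198362 \cdot \frac{1}{287400}}{7} = \frac{1}{7} \cdot \frac{99181}{143700} = \frac{99181}{1005900} \approx 0.098599$)
$P{\left(o \right)} = 164 o$ ($P{\left(o \right)} = 82 \cdot 2 o = 164 o$)
$\left(108278 + L\right) + P{\left(Z{\left(-7 \right)} \right)} = \left(108278 + \frac{99181}{1005900}\right) + 164 \left(1 - \left(-7\right)^{3}\right) = \frac{108916939381}{1005900} + 164 \left(1 - -343\right) = \frac{108916939381}{1005900} + 164 \left(1 + 343\right) = \frac{108916939381}{1005900} + 164 \cdot 344 = \frac{108916939381}{1005900} + 56416 = \frac{165665793781}{1005900}$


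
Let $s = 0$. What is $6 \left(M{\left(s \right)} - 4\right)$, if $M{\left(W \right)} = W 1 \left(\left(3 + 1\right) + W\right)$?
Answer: $-24$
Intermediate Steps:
$M{\left(W \right)} = W \left(4 + W\right)$
$6 \left(M{\left(s \right)} - 4\right) = 6 \left(0 \left(4 + 0\right) - 4\right) = 6 \left(0 \cdot 4 - 4\right) = 6 \left(0 - 4\right) = 6 \left(-4\right) = -24$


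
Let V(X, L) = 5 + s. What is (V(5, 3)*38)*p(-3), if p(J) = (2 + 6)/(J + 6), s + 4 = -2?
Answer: -304/3 ≈ -101.33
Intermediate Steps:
s = -6 (s = -4 - 2 = -6)
p(J) = 8/(6 + J)
V(X, L) = -1 (V(X, L) = 5 - 6 = -1)
(V(5, 3)*38)*p(-3) = (-1*38)*(8/(6 - 3)) = -304/3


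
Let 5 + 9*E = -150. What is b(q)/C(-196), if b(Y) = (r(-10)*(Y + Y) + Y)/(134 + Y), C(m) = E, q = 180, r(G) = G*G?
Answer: -32562/4867 ≈ -6.6904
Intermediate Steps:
r(G) = G**2
E = -155/9 (E = -5/9 + (1/9)*(-150) = -5/9 - 50/3 = -155/9 ≈ -17.222)
C(m) = -155/9
b(Y) = 201*Y/(134 + Y) (b(Y) = ((-10)**2*(Y + Y) + Y)/(134 + Y) = (100*(2*Y) + Y)/(134 + Y) = (200*Y + Y)/(134 + Y) = (201*Y)/(134 + Y) = 201*Y/(134 + Y))
b(q)/C(-196) = (201*180/(134 + 180))/(-155/9) = (201*180/314)*(-9/155) = (201*180*(1/314))*(-9/155) = (18090/157)*(-9/155) = -32562/4867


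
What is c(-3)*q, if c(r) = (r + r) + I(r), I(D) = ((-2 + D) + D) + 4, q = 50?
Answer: -500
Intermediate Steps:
I(D) = 2 + 2*D (I(D) = (-2 + 2*D) + 4 = 2 + 2*D)
c(r) = 2 + 4*r (c(r) = (r + r) + (2 + 2*r) = 2*r + (2 + 2*r) = 2 + 4*r)
c(-3)*q = (2 + 4*(-3))*50 = (2 - 12)*50 = -10*50 = -500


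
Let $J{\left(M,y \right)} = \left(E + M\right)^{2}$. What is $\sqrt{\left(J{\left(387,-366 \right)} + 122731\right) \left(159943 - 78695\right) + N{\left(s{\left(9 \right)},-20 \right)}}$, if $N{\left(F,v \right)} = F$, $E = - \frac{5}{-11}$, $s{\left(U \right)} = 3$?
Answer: $\frac{\sqrt{2682410438923}}{11} \approx 1.4889 \cdot 10^{5}$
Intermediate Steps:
$E = \frac{5}{11}$ ($E = \left(-5\right) \left(- \frac{1}{11}\right) = \frac{5}{11} \approx 0.45455$)
$J{\left(M,y \right)} = \left(\frac{5}{11} + M\right)^{2}$
$\sqrt{\left(J{\left(387,-366 \right)} + 122731\right) \left(159943 - 78695\right) + N{\left(s{\left(9 \right)},-20 \right)}} = \sqrt{\left(\frac{\left(5 + 11 \cdot 387\right)^{2}}{121} + 122731\right) \left(159943 - 78695\right) + 3} = \sqrt{\left(\frac{\left(5 + 4257\right)^{2}}{121} + 122731\right) 81248 + 3} = \sqrt{\left(\frac{4262^{2}}{121} + 122731\right) 81248 + 3} = \sqrt{\left(\frac{1}{121} \cdot 18164644 + 122731\right) 81248 + 3} = \sqrt{\left(\frac{18164644}{121} + 122731\right) 81248 + 3} = \sqrt{\frac{33015095}{121} \cdot 81248 + 3} = \sqrt{\frac{2682410438560}{121} + 3} = \sqrt{\frac{2682410438923}{121}} = \frac{\sqrt{2682410438923}}{11}$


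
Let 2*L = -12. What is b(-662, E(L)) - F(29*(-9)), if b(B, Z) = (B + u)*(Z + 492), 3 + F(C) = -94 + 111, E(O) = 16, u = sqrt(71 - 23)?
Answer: -336310 + 2032*sqrt(3) ≈ -3.3279e+5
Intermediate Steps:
u = 4*sqrt(3) (u = sqrt(48) = 4*sqrt(3) ≈ 6.9282)
L = -6 (L = (1/2)*(-12) = -6)
F(C) = 14 (F(C) = -3 + (-94 + 111) = -3 + 17 = 14)
b(B, Z) = (492 + Z)*(B + 4*sqrt(3)) (b(B, Z) = (B + 4*sqrt(3))*(Z + 492) = (B + 4*sqrt(3))*(492 + Z) = (492 + Z)*(B + 4*sqrt(3)))
b(-662, E(L)) - F(29*(-9)) = (492*(-662) + 1968*sqrt(3) - 662*16 + 4*16*sqrt(3)) - 1*14 = (-325704 + 1968*sqrt(3) - 10592 + 64*sqrt(3)) - 14 = (-336296 + 2032*sqrt(3)) - 14 = -336310 + 2032*sqrt(3)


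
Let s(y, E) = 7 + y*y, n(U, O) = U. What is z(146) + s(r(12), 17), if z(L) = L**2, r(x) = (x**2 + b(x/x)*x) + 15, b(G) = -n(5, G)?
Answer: 31124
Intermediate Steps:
b(G) = -5 (b(G) = -1*5 = -5)
r(x) = 15 + x**2 - 5*x (r(x) = (x**2 - 5*x) + 15 = 15 + x**2 - 5*x)
s(y, E) = 7 + y**2
z(146) + s(r(12), 17) = 146**2 + (7 + (15 + 12**2 - 5*12)**2) = 21316 + (7 + (15 + 144 - 60)**2) = 21316 + (7 + 99**2) = 21316 + (7 + 9801) = 21316 + 9808 = 31124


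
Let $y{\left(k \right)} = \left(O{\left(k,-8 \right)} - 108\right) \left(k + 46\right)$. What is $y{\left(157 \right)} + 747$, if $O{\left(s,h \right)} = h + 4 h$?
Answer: $-29297$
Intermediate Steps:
$O{\left(s,h \right)} = 5 h$
$y{\left(k \right)} = -6808 - 148 k$ ($y{\left(k \right)} = \left(5 \left(-8\right) - 108\right) \left(k + 46\right) = \left(-40 - 108\right) \left(46 + k\right) = - 148 \left(46 + k\right) = -6808 - 148 k$)
$y{\left(157 \right)} + 747 = \left(-6808 - 23236\right) + 747 = -30044 + 747 = -29297$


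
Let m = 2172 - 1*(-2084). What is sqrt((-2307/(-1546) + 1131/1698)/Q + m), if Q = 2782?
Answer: sqrt(1576332423581499199902)/608587538 ≈ 65.238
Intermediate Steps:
m = 4256 (m = 2172 + 2084 = 4256)
sqrt((-2307/(-1546) + 1131/1698)/Q + m) = sqrt((-2307/(-1546) + 1131/1698)/2782 + 4256) = sqrt((-2307*(-1/1546) + 1131*(1/1698))*(1/2782) + 4256) = sqrt((2307/1546 + 377/566)*(1/2782) + 4256) = sqrt((472151/218759)*(1/2782) + 4256) = sqrt(472151/608587538 + 4256) = sqrt(2590149033879/608587538) = sqrt(1576332423581499199902)/608587538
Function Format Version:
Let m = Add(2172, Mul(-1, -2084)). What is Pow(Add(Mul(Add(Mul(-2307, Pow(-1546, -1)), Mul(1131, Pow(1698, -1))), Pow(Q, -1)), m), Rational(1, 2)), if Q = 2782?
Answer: Mul(Rational(1, 608587538), Pow(1576332423581499199902, Rational(1, 2))) ≈ 65.238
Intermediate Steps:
m = 4256 (m = Add(2172, 2084) = 4256)
Pow(Add(Mul(Add(Mul(-2307, Pow(-1546, -1)), Mul(1131, Pow(1698, -1))), Pow(Q, -1)), m), Rational(1, 2)) = Pow(Add(Mul(Add(Mul(-2307, Pow(-1546, -1)), Mul(1131, Pow(1698, -1))), Pow(2782, -1)), 4256), Rational(1, 2)) = Pow(Add(Mul(Add(Mul(-2307, Rational(-1, 1546)), Mul(1131, Rational(1, 1698))), Rational(1, 2782)), 4256), Rational(1, 2)) = Pow(Add(Mul(Add(Rational(2307, 1546), Rational(377, 566)), Rational(1, 2782)), 4256), Rational(1, 2)) = Pow(Add(Mul(Rational(472151, 218759), Rational(1, 2782)), 4256), Rational(1, 2)) = Pow(Add(Rational(472151, 608587538), 4256), Rational(1, 2)) = Pow(Rational(2590149033879, 608587538), Rational(1, 2)) = Mul(Rational(1, 608587538), Pow(1576332423581499199902, Rational(1, 2)))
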